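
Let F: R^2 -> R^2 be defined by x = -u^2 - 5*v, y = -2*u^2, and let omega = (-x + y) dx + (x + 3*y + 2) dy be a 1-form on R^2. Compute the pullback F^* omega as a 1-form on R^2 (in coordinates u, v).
F^* omega = (2*u*(15*u^2 + 5*v - 4)) du + (5*u^2 - 25*v) dv

Using F^*(f dg) = (f ∘ F) d(g ∘ F), substitute each coordinate x_i by F_i(u, v) in f_i, and replace dx_i by d F_i = (∂F_i/∂u) du + (∂F_i/∂v) dv.
  For the x component: f_1(F) = -u^2 + 5*v; d F_1 = (-2*u) du + (-5) dv
  For the y component: f_2(F) = -7*u^2 - 5*v + 2; d F_2 = (-4*u) du + (0) dv
Combining and collecting du, dv coefficients:
  coeff of du: 2*u*(15*u^2 + 5*v - 4)
  coeff of dv: 5*u^2 - 25*v
F^* omega = (2*u*(15*u^2 + 5*v - 4)) du + (5*u^2 - 25*v) dv.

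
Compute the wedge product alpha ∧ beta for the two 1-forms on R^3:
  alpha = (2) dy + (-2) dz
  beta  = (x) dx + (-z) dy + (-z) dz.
alpha ∧ beta = (-2*x) dx ∧ dy + (-4*z) dy ∧ dz + (2*x) dx ∧ dz

Distribute the wedge, using dx_i ∧ dx_j = -dx_j ∧ dx_i and dx_i ∧ dx_i = 0. For each pair (i, j) with i < j, the coefficient of dx_i ∧ dx_j in alpha ∧ beta is (alpha_i * beta_j - alpha_j * beta_i). Collecting: alpha ∧ beta = (-2*x) dx ∧ dy + (-4*z) dy ∧ dz + (2*x) dx ∧ dz.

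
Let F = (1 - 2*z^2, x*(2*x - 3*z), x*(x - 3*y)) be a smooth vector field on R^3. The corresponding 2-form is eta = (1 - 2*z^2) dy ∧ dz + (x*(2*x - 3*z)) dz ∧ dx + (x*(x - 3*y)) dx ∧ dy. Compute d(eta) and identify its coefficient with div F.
d(eta) = (0) dx ∧ dy ∧ dz; div F = 0

For a 2-form in R^3 of the form above, applying d gives a 3-form with coefficient ∂P/∂x + ∂Q/∂y + ∂R/∂z:
  ∂P/∂x = 0
  ∂Q/∂y = 0
  ∂R/∂z = 0
Sum = 0, which is exactly div F.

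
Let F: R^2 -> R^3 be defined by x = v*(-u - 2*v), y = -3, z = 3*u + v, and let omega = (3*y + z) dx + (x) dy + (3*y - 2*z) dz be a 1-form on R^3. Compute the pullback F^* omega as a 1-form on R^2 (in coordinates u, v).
F^* omega = (-3*u*v - 18*u - v^2 + 3*v - 27) du + (-3*u^2 - 13*u*v + 3*u - 4*v^2 + 34*v - 9) dv

Using F^*(f dg) = (f ∘ F) d(g ∘ F), substitute each coordinate x_i by F_i(u, v) in f_i, and replace dx_i by d F_i = (∂F_i/∂u) du + (∂F_i/∂v) dv.
  For the x component: f_1(F) = 3*u + v - 9; d F_1 = (-v) du + (-u - 4*v) dv
  For the y component: f_2(F) = v*(-u - 2*v); d F_2 = (0) du + (0) dv
  For the z component: f_3(F) = -6*u - 2*v - 9; d F_3 = (3) du + (1) dv
Combining and collecting du, dv coefficients:
  coeff of du: -3*u*v - 18*u - v^2 + 3*v - 27
  coeff of dv: -3*u^2 - 13*u*v + 3*u - 4*v^2 + 34*v - 9
F^* omega = (-3*u*v - 18*u - v^2 + 3*v - 27) du + (-3*u^2 - 13*u*v + 3*u - 4*v^2 + 34*v - 9) dv.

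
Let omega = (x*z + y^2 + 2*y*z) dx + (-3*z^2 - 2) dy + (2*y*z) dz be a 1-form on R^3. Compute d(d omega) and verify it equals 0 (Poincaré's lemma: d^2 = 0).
d(d omega) = 0

Step 1: d omega = sum_{i<j} (∂f_j/∂x_i - ∂f_i/∂x_j) dx_i ∧ dx_j:
  coeff of dx ∧ dy: -2*y - 2*z
  coeff of dx ∧ dz: -x - 2*y
  coeff of dy ∧ dz: 8*z
Step 2: Apply d again to each 2-form coefficient. The only possible 3-form in R^3 is dx ∧ dy ∧ dz, with coefficient
  ∂(coeff of dy∧dz)/∂x - ∂(coeff of dx∧dz)/∂y + ∂(coeff of dx∧dy)/∂z
  = ∂/∂x (8*z) - ∂/∂y (-x - 2*y) + ∂/∂z (-2*y - 2*z).
Each of these terms simplifies to sums of mixed partials that cancel in pairs. The result is 0 (by equality of mixed partials for smooth functions — Schwarz / Clairaut).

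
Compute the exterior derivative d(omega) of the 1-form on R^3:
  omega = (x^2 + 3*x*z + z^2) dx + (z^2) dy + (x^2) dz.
d(omega) = (-x - 2*z) dx ∧ dz + (-2*z) dy ∧ dz

For a 1-form omega = sum_i f_i dx_i, the exterior derivative is
  d(omega) = sum_{i < j} (∂f_j/∂x_i - ∂f_i/∂x_j) dx_i ∧ dx_j.
  coefficient of dx ∧ dz: ∂f_3/∂x - ∂f_1/∂z = ∂(x^2)/∂x - ∂(x^2 + 3*x*z + z^2)/∂z = -x - 2*z
  coefficient of dy ∧ dz: ∂f_3/∂y - ∂f_2/∂z = ∂(x^2)/∂y - ∂(z^2)/∂z = -2*z
Assembling: d(omega) = (-x - 2*z) dx ∧ dz + (-2*z) dy ∧ dz.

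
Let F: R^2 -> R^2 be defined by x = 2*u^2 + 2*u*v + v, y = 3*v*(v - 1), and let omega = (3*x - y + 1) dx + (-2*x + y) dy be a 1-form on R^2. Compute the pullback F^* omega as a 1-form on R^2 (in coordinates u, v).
F^* omega = (24*u^3 + 36*u^2*v + 24*u*v + 4*u - 6*v^3 + 12*v^2 + 2*v) du + (12*u^3 - 12*u^2*v + 18*u^2 - 30*u*v^2 + 30*u*v + 2*u + 18*v^3 - 42*v^2 + 21*v + 1) dv

Using F^*(f dg) = (f ∘ F) d(g ∘ F), substitute each coordinate x_i by F_i(u, v) in f_i, and replace dx_i by d F_i = (∂F_i/∂u) du + (∂F_i/∂v) dv.
  For the x component: f_1(F) = 6*u^2 + 6*u*v - 3*v^2 + 6*v + 1; d F_1 = (4*u + 2*v) du + (2*u + 1) dv
  For the y component: f_2(F) = -4*u^2 - 4*u*v + 3*v^2 - 5*v; d F_2 = (0) du + (6*v - 3) dv
Combining and collecting du, dv coefficients:
  coeff of du: 24*u^3 + 36*u^2*v + 24*u*v + 4*u - 6*v^3 + 12*v^2 + 2*v
  coeff of dv: 12*u^3 - 12*u^2*v + 18*u^2 - 30*u*v^2 + 30*u*v + 2*u + 18*v^3 - 42*v^2 + 21*v + 1
F^* omega = (24*u^3 + 36*u^2*v + 24*u*v + 4*u - 6*v^3 + 12*v^2 + 2*v) du + (12*u^3 - 12*u^2*v + 18*u^2 - 30*u*v^2 + 30*u*v + 2*u + 18*v^3 - 42*v^2 + 21*v + 1) dv.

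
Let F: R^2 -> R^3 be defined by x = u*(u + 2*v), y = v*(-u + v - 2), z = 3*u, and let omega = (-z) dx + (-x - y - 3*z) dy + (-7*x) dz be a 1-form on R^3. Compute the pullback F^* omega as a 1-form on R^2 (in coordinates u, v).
F^* omega = (u^2*v - 27*u^2 + u*v^2 - 39*u*v + v^3 - 2*v^2) du + (u^3 - u^2*v + 5*u^2 - u*v^2 - 18*u*v + 18*u - 2*v^3 + 6*v^2 - 4*v) dv

Using F^*(f dg) = (f ∘ F) d(g ∘ F), substitute each coordinate x_i by F_i(u, v) in f_i, and replace dx_i by d F_i = (∂F_i/∂u) du + (∂F_i/∂v) dv.
  For the x component: f_1(F) = -3*u; d F_1 = (2*u + 2*v) du + (2*u) dv
  For the y component: f_2(F) = -u^2 - u*v - 9*u - v^2 + 2*v; d F_2 = (-v) du + (-u + 2*v - 2) dv
  For the z component: f_3(F) = 7*u*(-u - 2*v); d F_3 = (3) du + (0) dv
Combining and collecting du, dv coefficients:
  coeff of du: u^2*v - 27*u^2 + u*v^2 - 39*u*v + v^3 - 2*v^2
  coeff of dv: u^3 - u^2*v + 5*u^2 - u*v^2 - 18*u*v + 18*u - 2*v^3 + 6*v^2 - 4*v
F^* omega = (u^2*v - 27*u^2 + u*v^2 - 39*u*v + v^3 - 2*v^2) du + (u^3 - u^2*v + 5*u^2 - u*v^2 - 18*u*v + 18*u - 2*v^3 + 6*v^2 - 4*v) dv.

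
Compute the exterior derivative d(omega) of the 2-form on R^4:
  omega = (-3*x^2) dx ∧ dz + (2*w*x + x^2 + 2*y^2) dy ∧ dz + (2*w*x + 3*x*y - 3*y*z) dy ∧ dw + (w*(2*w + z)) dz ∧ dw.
d(omega) = (2*w + 2*x) dx ∧ dy ∧ dz + (2*x + 3*y) dy ∧ dz ∧ dw + (2*w + 3*y) dx ∧ dy ∧ dw

For a 2-form omega = sum_{i<j} g_{ij} dx_i ∧ dx_j, the exterior derivative is
  d(omega) = sum_{i<j} d(g_{ij}) ∧ dx_i ∧ dx_j = sum_{i<j, k} (∂g_{ij}/∂x_k) dx_k ∧ dx_i ∧ dx_j.
Expand each term, using dx_k ∧ dx_i ∧ dx_j = sgn(permutation) dx_{(a)} ∧ dx_{(b)} ∧ dx_{(c)} with (a < b < c) sorted:
  d(2*w*x + x^2 + 2*y^2) includes (∂/∂x)(2*w*x + x^2 + 2*y^2) dx = (2*w + 2*x) dx, which multiplied by dy ∧ dz gives (2*w + 2*x) dx ∧ dy ∧ dz
  d(2*w*x + x^2 + 2*y^2) includes (∂/∂w)(2*w*x + x^2 + 2*y^2) dw = (2*x) dw, which multiplied by dy ∧ dz gives (2*x) dy ∧ dz ∧ dw
  d(2*w*x + 3*x*y - 3*y*z) includes (∂/∂x)(2*w*x + 3*x*y - 3*y*z) dx = (2*w + 3*y) dx, which multiplied by dy ∧ dw gives (2*w + 3*y) dx ∧ dy ∧ dw
  d(2*w*x + 3*x*y - 3*y*z) includes (∂/∂z)(2*w*x + 3*x*y - 3*y*z) dz = (-3*y) dz, which multiplied by dy ∧ dw gives (3*y) dy ∧ dz ∧ dw
Collecting like 3-forms: d(omega) = (2*w + 2*x) dx ∧ dy ∧ dz + (2*x + 3*y) dy ∧ dz ∧ dw + (2*w + 3*y) dx ∧ dy ∧ dw.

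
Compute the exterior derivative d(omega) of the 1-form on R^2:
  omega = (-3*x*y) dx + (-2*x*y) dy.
d(omega) = (3*x - 2*y) dx ∧ dy

For a 1-form omega = sum_i f_i dx_i, the exterior derivative is
  d(omega) = sum_{i < j} (∂f_j/∂x_i - ∂f_i/∂x_j) dx_i ∧ dx_j.
  coefficient of dx ∧ dy: ∂f_2/∂x - ∂f_1/∂y = ∂(-2*x*y)/∂x - ∂(-3*x*y)/∂y = 3*x - 2*y
Assembling: d(omega) = (3*x - 2*y) dx ∧ dy.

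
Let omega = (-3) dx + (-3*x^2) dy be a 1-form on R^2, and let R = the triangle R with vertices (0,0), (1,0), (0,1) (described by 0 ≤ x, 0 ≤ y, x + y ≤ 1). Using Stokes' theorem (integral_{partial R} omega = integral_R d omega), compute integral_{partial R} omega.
integral_(partial R) omega = -1

Stokes: integral_partial_R omega = integral_R d omega with d omega = (∂Q/∂x - ∂P/∂y) dx ∧ dy.
  ∂Q/∂x = -6*x
  ∂P/∂y = 0
  integrand = ∂Q/∂x - ∂P/∂y = -6*x.
Integrating over R: integral_0^1 integral_0^{1-x} (-6*x) dy dx = -1.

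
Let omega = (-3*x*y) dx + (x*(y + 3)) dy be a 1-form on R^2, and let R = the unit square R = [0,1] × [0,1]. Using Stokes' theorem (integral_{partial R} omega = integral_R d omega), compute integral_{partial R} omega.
integral_(partial R) omega = 5

Stokes: integral_partial_R omega = integral_R d omega with d omega = (∂Q/∂x - ∂P/∂y) dx ∧ dy.
  ∂Q/∂x = y + 3
  ∂P/∂y = -3*x
  integrand = ∂Q/∂x - ∂P/∂y = 3*x + y + 3.
Integrating over R: integral_0^1 integral_0^1 (3*x + y + 3) dx dy = 5.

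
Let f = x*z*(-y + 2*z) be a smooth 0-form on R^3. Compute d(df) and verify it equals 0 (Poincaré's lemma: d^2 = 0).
d(df) = 0

Step 1: df = sum_i (∂f/∂x_i) dx_i = (z*(-y + 2*z)) dx + (-x*z) dy + (x*(-y + 4*z)) dz.
Step 2: Apply d again. Using the 1-form formula, the coefficient of dx ∧ dy in d(df) is ∂^2 f/∂x ∂y - ∂^2 f/∂y ∂x = (-z) - (-z) = 0 (equality of mixed partials for smooth f).
Similarly for dx ∧ dz and dy ∧ dz — all coefficients vanish. So d(df) = 0.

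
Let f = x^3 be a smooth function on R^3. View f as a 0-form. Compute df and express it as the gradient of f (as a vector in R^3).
df = (3*x^2) dx + (0) dy + (0) dz; grad f = (3*x^2, 0, 0)

For a 0-form f, d f = (∂f/∂x) dx + (∂f/∂y) dy + (∂f/∂z) dz. The components of the vector representation are exactly the entries of grad f in Cartesian coordinates:
  ∂f/∂x = 3*x^2
  ∂f/∂y = 0
  ∂f/∂z = 0.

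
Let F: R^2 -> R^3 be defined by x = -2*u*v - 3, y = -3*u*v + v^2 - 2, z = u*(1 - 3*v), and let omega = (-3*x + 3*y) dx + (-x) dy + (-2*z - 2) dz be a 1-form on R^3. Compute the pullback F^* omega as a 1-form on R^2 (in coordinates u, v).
F^* omega = (-18*u*v^2 + 12*u*v - 2*u - 6*v^3 - 9*v - 2) du + (-18*u^2*v + 6*u^2 - 2*u*v^2 - 9*u + 6*v) dv

Using F^*(f dg) = (f ∘ F) d(g ∘ F), substitute each coordinate x_i by F_i(u, v) in f_i, and replace dx_i by d F_i = (∂F_i/∂u) du + (∂F_i/∂v) dv.
  For the x component: f_1(F) = -3*u*v + 3*v^2 + 3; d F_1 = (-2*v) du + (-2*u) dv
  For the y component: f_2(F) = 2*u*v + 3; d F_2 = (-3*v) du + (-3*u + 2*v) dv
  For the z component: f_3(F) = 6*u*v - 2*u - 2; d F_3 = (1 - 3*v) du + (-3*u) dv
Combining and collecting du, dv coefficients:
  coeff of du: -18*u*v^2 + 12*u*v - 2*u - 6*v^3 - 9*v - 2
  coeff of dv: -18*u^2*v + 6*u^2 - 2*u*v^2 - 9*u + 6*v
F^* omega = (-18*u*v^2 + 12*u*v - 2*u - 6*v^3 - 9*v - 2) du + (-18*u^2*v + 6*u^2 - 2*u*v^2 - 9*u + 6*v) dv.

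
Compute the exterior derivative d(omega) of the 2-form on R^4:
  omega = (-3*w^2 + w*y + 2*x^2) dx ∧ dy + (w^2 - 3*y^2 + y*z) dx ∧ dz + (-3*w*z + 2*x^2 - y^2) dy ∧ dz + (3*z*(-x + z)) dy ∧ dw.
d(omega) = (-6*w + y - 3*z) dx ∧ dy ∧ dw + (4*x + 6*y - z) dx ∧ dy ∧ dz + (2*w) dx ∧ dz ∧ dw + (3*x - 9*z) dy ∧ dz ∧ dw

For a 2-form omega = sum_{i<j} g_{ij} dx_i ∧ dx_j, the exterior derivative is
  d(omega) = sum_{i<j} d(g_{ij}) ∧ dx_i ∧ dx_j = sum_{i<j, k} (∂g_{ij}/∂x_k) dx_k ∧ dx_i ∧ dx_j.
Expand each term, using dx_k ∧ dx_i ∧ dx_j = sgn(permutation) dx_{(a)} ∧ dx_{(b)} ∧ dx_{(c)} with (a < b < c) sorted:
  d(-3*w^2 + w*y + 2*x^2) includes (∂/∂w)(-3*w^2 + w*y + 2*x^2) dw = (-6*w + y) dw, which multiplied by dx ∧ dy gives (-6*w + y) dx ∧ dy ∧ dw
  d(w^2 - 3*y^2 + y*z) includes (∂/∂y)(w^2 - 3*y^2 + y*z) dy = (-6*y + z) dy, which multiplied by dx ∧ dz gives (6*y - z) dx ∧ dy ∧ dz
  d(w^2 - 3*y^2 + y*z) includes (∂/∂w)(w^2 - 3*y^2 + y*z) dw = (2*w) dw, which multiplied by dx ∧ dz gives (2*w) dx ∧ dz ∧ dw
  d(-3*w*z + 2*x^2 - y^2) includes (∂/∂x)(-3*w*z + 2*x^2 - y^2) dx = (4*x) dx, which multiplied by dy ∧ dz gives (4*x) dx ∧ dy ∧ dz
  d(-3*w*z + 2*x^2 - y^2) includes (∂/∂w)(-3*w*z + 2*x^2 - y^2) dw = (-3*z) dw, which multiplied by dy ∧ dz gives (-3*z) dy ∧ dz ∧ dw
  d(3*z*(-x + z)) includes (∂/∂x)(3*z*(-x + z)) dx = (-3*z) dx, which multiplied by dy ∧ dw gives (-3*z) dx ∧ dy ∧ dw
  d(3*z*(-x + z)) includes (∂/∂z)(3*z*(-x + z)) dz = (-3*x + 6*z) dz, which multiplied by dy ∧ dw gives (3*x - 6*z) dy ∧ dz ∧ dw
Collecting like 3-forms: d(omega) = (-6*w + y - 3*z) dx ∧ dy ∧ dw + (4*x + 6*y - z) dx ∧ dy ∧ dz + (2*w) dx ∧ dz ∧ dw + (3*x - 9*z) dy ∧ dz ∧ dw.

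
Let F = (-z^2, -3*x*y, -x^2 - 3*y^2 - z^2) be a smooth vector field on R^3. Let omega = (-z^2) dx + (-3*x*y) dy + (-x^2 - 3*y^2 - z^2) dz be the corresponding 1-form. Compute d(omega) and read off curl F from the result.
d(omega) = (-6*y) dy ∧ dz + (2*x - 2*z) dz ∧ dx + (-3*y) dx ∧ dy; curl F = (-6*y, 2*x - 2*z, -3*y)

d omega = sum_{i<j} (∂f_j/∂x_i - ∂f_i/∂x_j) dx_i ∧ dx_j. Under the identification (dy ∧ dz, dz ∧ dx, dx ∧ dy) ↔ (e_x, e_y, e_z), the coefficients are exactly the components of curl F. Compute:
  ∂R/∂y - ∂Q/∂z = (-6*y) - (0) = -6*y
  ∂P/∂z - ∂R/∂x = (-2*z) - (-2*x) = 2*x - 2*z
  ∂Q/∂x - ∂P/∂y = (-3*y) - (0) = -3*y.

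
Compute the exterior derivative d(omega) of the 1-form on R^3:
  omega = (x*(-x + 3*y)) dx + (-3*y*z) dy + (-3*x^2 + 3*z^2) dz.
d(omega) = (-3*x) dx ∧ dy + (-6*x) dx ∧ dz + (3*y) dy ∧ dz

For a 1-form omega = sum_i f_i dx_i, the exterior derivative is
  d(omega) = sum_{i < j} (∂f_j/∂x_i - ∂f_i/∂x_j) dx_i ∧ dx_j.
  coefficient of dx ∧ dy: ∂f_2/∂x - ∂f_1/∂y = ∂(-3*y*z)/∂x - ∂(x*(-x + 3*y))/∂y = -3*x
  coefficient of dx ∧ dz: ∂f_3/∂x - ∂f_1/∂z = ∂(-3*x^2 + 3*z^2)/∂x - ∂(x*(-x + 3*y))/∂z = -6*x
  coefficient of dy ∧ dz: ∂f_3/∂y - ∂f_2/∂z = ∂(-3*x^2 + 3*z^2)/∂y - ∂(-3*y*z)/∂z = 3*y
Assembling: d(omega) = (-3*x) dx ∧ dy + (-6*x) dx ∧ dz + (3*y) dy ∧ dz.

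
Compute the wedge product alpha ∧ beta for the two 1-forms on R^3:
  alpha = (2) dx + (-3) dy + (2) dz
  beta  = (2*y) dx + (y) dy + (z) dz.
alpha ∧ beta = (8*y) dx ∧ dy + (-4*y + 2*z) dx ∧ dz + (-2*y - 3*z) dy ∧ dz

Distribute the wedge, using dx_i ∧ dx_j = -dx_j ∧ dx_i and dx_i ∧ dx_i = 0. For each pair (i, j) with i < j, the coefficient of dx_i ∧ dx_j in alpha ∧ beta is (alpha_i * beta_j - alpha_j * beta_i). Collecting: alpha ∧ beta = (8*y) dx ∧ dy + (-4*y + 2*z) dx ∧ dz + (-2*y - 3*z) dy ∧ dz.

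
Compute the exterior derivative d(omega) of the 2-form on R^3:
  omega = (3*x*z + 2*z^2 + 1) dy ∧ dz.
d(omega) = (3*z) dx ∧ dy ∧ dz

For a 2-form omega = sum_{i<j} g_{ij} dx_i ∧ dx_j, the exterior derivative is
  d(omega) = sum_{i<j} d(g_{ij}) ∧ dx_i ∧ dx_j = sum_{i<j, k} (∂g_{ij}/∂x_k) dx_k ∧ dx_i ∧ dx_j.
Expand each term, using dx_k ∧ dx_i ∧ dx_j = sgn(permutation) dx_{(a)} ∧ dx_{(b)} ∧ dx_{(c)} with (a < b < c) sorted:
  d(3*x*z + 2*z^2 + 1) includes (∂/∂x)(3*x*z + 2*z^2 + 1) dx = (3*z) dx, which multiplied by dy ∧ dz gives (3*z) dx ∧ dy ∧ dz
Collecting like 3-forms: d(omega) = (3*z) dx ∧ dy ∧ dz.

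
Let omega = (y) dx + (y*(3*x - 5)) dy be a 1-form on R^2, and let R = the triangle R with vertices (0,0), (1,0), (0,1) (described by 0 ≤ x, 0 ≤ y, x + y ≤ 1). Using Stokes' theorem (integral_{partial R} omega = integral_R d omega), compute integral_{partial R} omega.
integral_(partial R) omega = 0

Stokes: integral_partial_R omega = integral_R d omega with d omega = (∂Q/∂x - ∂P/∂y) dx ∧ dy.
  ∂Q/∂x = 3*y
  ∂P/∂y = 1
  integrand = ∂Q/∂x - ∂P/∂y = 3*y - 1.
Integrating over R: integral_0^1 integral_0^{1-x} (3*y - 1) dy dx = 0.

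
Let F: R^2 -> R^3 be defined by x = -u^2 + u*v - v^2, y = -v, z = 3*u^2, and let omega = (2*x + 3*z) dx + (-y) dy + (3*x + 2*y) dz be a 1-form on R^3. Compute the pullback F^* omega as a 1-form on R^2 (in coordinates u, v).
F^* omega = (-32*u^3 + 21*u^2*v - 12*u*v^2 - 12*u*v - 2*v^3) du + (7*u^3 - 12*u^2*v - 6*u*v^2 + 4*v^3 - v) dv

Using F^*(f dg) = (f ∘ F) d(g ∘ F), substitute each coordinate x_i by F_i(u, v) in f_i, and replace dx_i by d F_i = (∂F_i/∂u) du + (∂F_i/∂v) dv.
  For the x component: f_1(F) = 7*u^2 + 2*u*v - 2*v^2; d F_1 = (-2*u + v) du + (u - 2*v) dv
  For the y component: f_2(F) = v; d F_2 = (0) du + (-1) dv
  For the z component: f_3(F) = -3*u^2 + 3*u*v - 3*v^2 - 2*v; d F_3 = (6*u) du + (0) dv
Combining and collecting du, dv coefficients:
  coeff of du: -32*u^3 + 21*u^2*v - 12*u*v^2 - 12*u*v - 2*v^3
  coeff of dv: 7*u^3 - 12*u^2*v - 6*u*v^2 + 4*v^3 - v
F^* omega = (-32*u^3 + 21*u^2*v - 12*u*v^2 - 12*u*v - 2*v^3) du + (7*u^3 - 12*u^2*v - 6*u*v^2 + 4*v^3 - v) dv.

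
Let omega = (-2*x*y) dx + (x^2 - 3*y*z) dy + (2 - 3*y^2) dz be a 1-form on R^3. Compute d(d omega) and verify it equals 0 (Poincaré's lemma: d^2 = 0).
d(d omega) = 0

Step 1: d omega = sum_{i<j} (∂f_j/∂x_i - ∂f_i/∂x_j) dx_i ∧ dx_j:
  coeff of dx ∧ dy: 4*x
  coeff of dx ∧ dz: 0
  coeff of dy ∧ dz: -3*y
Step 2: Apply d again to each 2-form coefficient. The only possible 3-form in R^3 is dx ∧ dy ∧ dz, with coefficient
  ∂(coeff of dy∧dz)/∂x - ∂(coeff of dx∧dz)/∂y + ∂(coeff of dx∧dy)/∂z
  = ∂/∂x (-3*y) - ∂/∂y (0) + ∂/∂z (4*x).
Each of these terms simplifies to sums of mixed partials that cancel in pairs. The result is 0 (by equality of mixed partials for smooth functions — Schwarz / Clairaut).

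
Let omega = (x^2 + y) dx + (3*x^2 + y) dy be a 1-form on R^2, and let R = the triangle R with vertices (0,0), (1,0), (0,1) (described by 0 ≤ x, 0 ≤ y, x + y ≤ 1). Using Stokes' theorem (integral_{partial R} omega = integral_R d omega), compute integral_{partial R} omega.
integral_(partial R) omega = 1/2

Stokes: integral_partial_R omega = integral_R d omega with d omega = (∂Q/∂x - ∂P/∂y) dx ∧ dy.
  ∂Q/∂x = 6*x
  ∂P/∂y = 1
  integrand = ∂Q/∂x - ∂P/∂y = 6*x - 1.
Integrating over R: integral_0^1 integral_0^{1-x} (6*x - 1) dy dx = 1/2.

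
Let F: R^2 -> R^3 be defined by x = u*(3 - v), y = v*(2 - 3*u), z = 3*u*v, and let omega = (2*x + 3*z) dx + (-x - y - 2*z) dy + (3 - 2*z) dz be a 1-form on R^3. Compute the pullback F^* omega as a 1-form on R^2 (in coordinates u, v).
F^* omega = (-19*u*v^2 + 24*u*v + 18*u + 6*v^2 + 9*v) du + (-19*u^2*v + 3*u^2 + 2*u*v + 3*u - 4*v) dv

Using F^*(f dg) = (f ∘ F) d(g ∘ F), substitute each coordinate x_i by F_i(u, v) in f_i, and replace dx_i by d F_i = (∂F_i/∂u) du + (∂F_i/∂v) dv.
  For the x component: f_1(F) = u*(7*v + 6); d F_1 = (3 - v) du + (-u) dv
  For the y component: f_2(F) = -2*u*v - 3*u - 2*v; d F_2 = (-3*v) du + (2 - 3*u) dv
  For the z component: f_3(F) = -6*u*v + 3; d F_3 = (3*v) du + (3*u) dv
Combining and collecting du, dv coefficients:
  coeff of du: -19*u*v^2 + 24*u*v + 18*u + 6*v^2 + 9*v
  coeff of dv: -19*u^2*v + 3*u^2 + 2*u*v + 3*u - 4*v
F^* omega = (-19*u*v^2 + 24*u*v + 18*u + 6*v^2 + 9*v) du + (-19*u^2*v + 3*u^2 + 2*u*v + 3*u - 4*v) dv.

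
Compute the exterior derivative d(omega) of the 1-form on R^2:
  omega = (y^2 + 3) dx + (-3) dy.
d(omega) = (-2*y) dx ∧ dy

For a 1-form omega = sum_i f_i dx_i, the exterior derivative is
  d(omega) = sum_{i < j} (∂f_j/∂x_i - ∂f_i/∂x_j) dx_i ∧ dx_j.
  coefficient of dx ∧ dy: ∂f_2/∂x - ∂f_1/∂y = ∂(-3)/∂x - ∂(y^2 + 3)/∂y = -2*y
Assembling: d(omega) = (-2*y) dx ∧ dy.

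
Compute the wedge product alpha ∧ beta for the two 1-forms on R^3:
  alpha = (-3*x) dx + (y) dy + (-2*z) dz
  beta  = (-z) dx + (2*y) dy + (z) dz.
alpha ∧ beta = (y*(-6*x + z)) dx ∧ dy + (-z*(3*x + 2*z)) dx ∧ dz + (5*y*z) dy ∧ dz

Distribute the wedge, using dx_i ∧ dx_j = -dx_j ∧ dx_i and dx_i ∧ dx_i = 0. For each pair (i, j) with i < j, the coefficient of dx_i ∧ dx_j in alpha ∧ beta is (alpha_i * beta_j - alpha_j * beta_i). Collecting: alpha ∧ beta = (y*(-6*x + z)) dx ∧ dy + (-z*(3*x + 2*z)) dx ∧ dz + (5*y*z) dy ∧ dz.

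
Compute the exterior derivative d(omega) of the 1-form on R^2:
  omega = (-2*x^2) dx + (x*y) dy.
d(omega) = (y) dx ∧ dy

For a 1-form omega = sum_i f_i dx_i, the exterior derivative is
  d(omega) = sum_{i < j} (∂f_j/∂x_i - ∂f_i/∂x_j) dx_i ∧ dx_j.
  coefficient of dx ∧ dy: ∂f_2/∂x - ∂f_1/∂y = ∂(x*y)/∂x - ∂(-2*x^2)/∂y = y
Assembling: d(omega) = (y) dx ∧ dy.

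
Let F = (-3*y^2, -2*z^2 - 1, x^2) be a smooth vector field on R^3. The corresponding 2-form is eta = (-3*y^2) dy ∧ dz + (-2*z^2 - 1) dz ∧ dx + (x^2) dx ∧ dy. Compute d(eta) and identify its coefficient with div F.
d(eta) = (0) dx ∧ dy ∧ dz; div F = 0

For a 2-form in R^3 of the form above, applying d gives a 3-form with coefficient ∂P/∂x + ∂Q/∂y + ∂R/∂z:
  ∂P/∂x = 0
  ∂Q/∂y = 0
  ∂R/∂z = 0
Sum = 0, which is exactly div F.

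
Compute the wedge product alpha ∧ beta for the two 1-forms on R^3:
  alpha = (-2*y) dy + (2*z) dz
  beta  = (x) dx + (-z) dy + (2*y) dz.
alpha ∧ beta = (2*x*y) dx ∧ dy + (-4*y^2 + 2*z^2) dy ∧ dz + (-2*x*z) dx ∧ dz

Distribute the wedge, using dx_i ∧ dx_j = -dx_j ∧ dx_i and dx_i ∧ dx_i = 0. For each pair (i, j) with i < j, the coefficient of dx_i ∧ dx_j in alpha ∧ beta is (alpha_i * beta_j - alpha_j * beta_i). Collecting: alpha ∧ beta = (2*x*y) dx ∧ dy + (-4*y^2 + 2*z^2) dy ∧ dz + (-2*x*z) dx ∧ dz.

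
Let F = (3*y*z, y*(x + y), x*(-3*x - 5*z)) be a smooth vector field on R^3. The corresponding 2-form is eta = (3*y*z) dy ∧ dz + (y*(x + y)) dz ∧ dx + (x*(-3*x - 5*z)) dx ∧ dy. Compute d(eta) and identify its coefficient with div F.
d(eta) = (-4*x + 2*y) dx ∧ dy ∧ dz; div F = -4*x + 2*y

For a 2-form in R^3 of the form above, applying d gives a 3-form with coefficient ∂P/∂x + ∂Q/∂y + ∂R/∂z:
  ∂P/∂x = 0
  ∂Q/∂y = x + 2*y
  ∂R/∂z = -5*x
Sum = -4*x + 2*y, which is exactly div F.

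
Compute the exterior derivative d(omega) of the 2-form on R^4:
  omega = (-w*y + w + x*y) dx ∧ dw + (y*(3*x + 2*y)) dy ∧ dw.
d(omega) = (w - x + 3*y) dx ∧ dy ∧ dw

For a 2-form omega = sum_{i<j} g_{ij} dx_i ∧ dx_j, the exterior derivative is
  d(omega) = sum_{i<j} d(g_{ij}) ∧ dx_i ∧ dx_j = sum_{i<j, k} (∂g_{ij}/∂x_k) dx_k ∧ dx_i ∧ dx_j.
Expand each term, using dx_k ∧ dx_i ∧ dx_j = sgn(permutation) dx_{(a)} ∧ dx_{(b)} ∧ dx_{(c)} with (a < b < c) sorted:
  d(-w*y + w + x*y) includes (∂/∂y)(-w*y + w + x*y) dy = (-w + x) dy, which multiplied by dx ∧ dw gives (w - x) dx ∧ dy ∧ dw
  d(y*(3*x + 2*y)) includes (∂/∂x)(y*(3*x + 2*y)) dx = (3*y) dx, which multiplied by dy ∧ dw gives (3*y) dx ∧ dy ∧ dw
Collecting like 3-forms: d(omega) = (w - x + 3*y) dx ∧ dy ∧ dw.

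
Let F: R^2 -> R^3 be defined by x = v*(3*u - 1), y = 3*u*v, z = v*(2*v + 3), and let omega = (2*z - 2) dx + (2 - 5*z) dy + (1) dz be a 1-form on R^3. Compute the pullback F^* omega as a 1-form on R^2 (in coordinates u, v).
F^* omega = (v^2*(-18*v - 27)) du + (-18*u*v^2 - 27*u*v - 4*v^2 - 2*v + 5) dv

Using F^*(f dg) = (f ∘ F) d(g ∘ F), substitute each coordinate x_i by F_i(u, v) in f_i, and replace dx_i by d F_i = (∂F_i/∂u) du + (∂F_i/∂v) dv.
  For the x component: f_1(F) = 4*v^2 + 6*v - 2; d F_1 = (3*v) du + (3*u - 1) dv
  For the y component: f_2(F) = -10*v^2 - 15*v + 2; d F_2 = (3*v) du + (3*u) dv
  For the z component: f_3(F) = 1; d F_3 = (0) du + (4*v + 3) dv
Combining and collecting du, dv coefficients:
  coeff of du: v^2*(-18*v - 27)
  coeff of dv: -18*u*v^2 - 27*u*v - 4*v^2 - 2*v + 5
F^* omega = (v^2*(-18*v - 27)) du + (-18*u*v^2 - 27*u*v - 4*v^2 - 2*v + 5) dv.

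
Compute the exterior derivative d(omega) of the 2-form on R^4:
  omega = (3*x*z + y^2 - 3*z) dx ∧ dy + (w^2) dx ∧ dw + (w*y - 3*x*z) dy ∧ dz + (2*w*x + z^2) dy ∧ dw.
d(omega) = (3*x - 3*z - 3) dx ∧ dy ∧ dz + (y - 2*z) dy ∧ dz ∧ dw + (2*w) dx ∧ dy ∧ dw

For a 2-form omega = sum_{i<j} g_{ij} dx_i ∧ dx_j, the exterior derivative is
  d(omega) = sum_{i<j} d(g_{ij}) ∧ dx_i ∧ dx_j = sum_{i<j, k} (∂g_{ij}/∂x_k) dx_k ∧ dx_i ∧ dx_j.
Expand each term, using dx_k ∧ dx_i ∧ dx_j = sgn(permutation) dx_{(a)} ∧ dx_{(b)} ∧ dx_{(c)} with (a < b < c) sorted:
  d(3*x*z + y^2 - 3*z) includes (∂/∂z)(3*x*z + y^2 - 3*z) dz = (3*x - 3) dz, which multiplied by dx ∧ dy gives (3*x - 3) dx ∧ dy ∧ dz
  d(w*y - 3*x*z) includes (∂/∂x)(w*y - 3*x*z) dx = (-3*z) dx, which multiplied by dy ∧ dz gives (-3*z) dx ∧ dy ∧ dz
  d(w*y - 3*x*z) includes (∂/∂w)(w*y - 3*x*z) dw = (y) dw, which multiplied by dy ∧ dz gives (y) dy ∧ dz ∧ dw
  d(2*w*x + z^2) includes (∂/∂x)(2*w*x + z^2) dx = (2*w) dx, which multiplied by dy ∧ dw gives (2*w) dx ∧ dy ∧ dw
  d(2*w*x + z^2) includes (∂/∂z)(2*w*x + z^2) dz = (2*z) dz, which multiplied by dy ∧ dw gives (-2*z) dy ∧ dz ∧ dw
Collecting like 3-forms: d(omega) = (3*x - 3*z - 3) dx ∧ dy ∧ dz + (y - 2*z) dy ∧ dz ∧ dw + (2*w) dx ∧ dy ∧ dw.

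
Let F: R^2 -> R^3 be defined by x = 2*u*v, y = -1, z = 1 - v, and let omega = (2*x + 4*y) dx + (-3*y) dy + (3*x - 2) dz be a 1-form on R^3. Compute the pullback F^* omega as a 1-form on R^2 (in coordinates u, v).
F^* omega = (8*v*(u*v - 1)) du + (8*u^2*v - 6*u*v - 8*u + 2) dv

Using F^*(f dg) = (f ∘ F) d(g ∘ F), substitute each coordinate x_i by F_i(u, v) in f_i, and replace dx_i by d F_i = (∂F_i/∂u) du + (∂F_i/∂v) dv.
  For the x component: f_1(F) = 4*u*v - 4; d F_1 = (2*v) du + (2*u) dv
  For the y component: f_2(F) = 3; d F_2 = (0) du + (0) dv
  For the z component: f_3(F) = 6*u*v - 2; d F_3 = (0) du + (-1) dv
Combining and collecting du, dv coefficients:
  coeff of du: 8*v*(u*v - 1)
  coeff of dv: 8*u^2*v - 6*u*v - 8*u + 2
F^* omega = (8*v*(u*v - 1)) du + (8*u^2*v - 6*u*v - 8*u + 2) dv.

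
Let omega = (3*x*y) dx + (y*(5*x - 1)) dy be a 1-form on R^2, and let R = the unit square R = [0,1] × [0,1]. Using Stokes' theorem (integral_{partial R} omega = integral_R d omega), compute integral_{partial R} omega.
integral_(partial R) omega = 1

Stokes: integral_partial_R omega = integral_R d omega with d omega = (∂Q/∂x - ∂P/∂y) dx ∧ dy.
  ∂Q/∂x = 5*y
  ∂P/∂y = 3*x
  integrand = ∂Q/∂x - ∂P/∂y = -3*x + 5*y.
Integrating over R: integral_0^1 integral_0^1 (-3*x + 5*y) dx dy = 1.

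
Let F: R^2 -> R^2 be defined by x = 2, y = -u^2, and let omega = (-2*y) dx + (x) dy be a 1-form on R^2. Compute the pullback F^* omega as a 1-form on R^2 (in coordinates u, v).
F^* omega = (-4*u) du

Using F^*(f dg) = (f ∘ F) d(g ∘ F), substitute each coordinate x_i by F_i(u, v) in f_i, and replace dx_i by d F_i = (∂F_i/∂u) du + (∂F_i/∂v) dv.
  For the x component: f_1(F) = 2*u^2; d F_1 = (0) du + (0) dv
  For the y component: f_2(F) = 2; d F_2 = (-2*u) du + (0) dv
Combining and collecting du, dv coefficients:
  coeff of du: -4*u
  coeff of dv: 0
F^* omega = (-4*u) du.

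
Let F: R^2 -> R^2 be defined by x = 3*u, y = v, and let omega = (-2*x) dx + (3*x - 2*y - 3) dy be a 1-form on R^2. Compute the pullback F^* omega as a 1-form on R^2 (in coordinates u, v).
F^* omega = (-18*u) du + (9*u - 2*v - 3) dv

Using F^*(f dg) = (f ∘ F) d(g ∘ F), substitute each coordinate x_i by F_i(u, v) in f_i, and replace dx_i by d F_i = (∂F_i/∂u) du + (∂F_i/∂v) dv.
  For the x component: f_1(F) = -6*u; d F_1 = (3) du + (0) dv
  For the y component: f_2(F) = 9*u - 2*v - 3; d F_2 = (0) du + (1) dv
Combining and collecting du, dv coefficients:
  coeff of du: -18*u
  coeff of dv: 9*u - 2*v - 3
F^* omega = (-18*u) du + (9*u - 2*v - 3) dv.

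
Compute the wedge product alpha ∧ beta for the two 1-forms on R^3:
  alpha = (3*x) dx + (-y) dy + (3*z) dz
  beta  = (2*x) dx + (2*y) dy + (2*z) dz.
alpha ∧ beta = (8*x*y) dx ∧ dy + (-8*y*z) dy ∧ dz

Distribute the wedge, using dx_i ∧ dx_j = -dx_j ∧ dx_i and dx_i ∧ dx_i = 0. For each pair (i, j) with i < j, the coefficient of dx_i ∧ dx_j in alpha ∧ beta is (alpha_i * beta_j - alpha_j * beta_i). Collecting: alpha ∧ beta = (8*x*y) dx ∧ dy + (-8*y*z) dy ∧ dz.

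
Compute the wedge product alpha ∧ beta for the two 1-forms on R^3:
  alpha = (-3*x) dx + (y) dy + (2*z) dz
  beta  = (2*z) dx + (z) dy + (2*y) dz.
alpha ∧ beta = (-z*(3*x + 2*y)) dx ∧ dy + (-6*x*y - 4*z^2) dx ∧ dz + (2*y^2 - 2*z^2) dy ∧ dz

Distribute the wedge, using dx_i ∧ dx_j = -dx_j ∧ dx_i and dx_i ∧ dx_i = 0. For each pair (i, j) with i < j, the coefficient of dx_i ∧ dx_j in alpha ∧ beta is (alpha_i * beta_j - alpha_j * beta_i). Collecting: alpha ∧ beta = (-z*(3*x + 2*y)) dx ∧ dy + (-6*x*y - 4*z^2) dx ∧ dz + (2*y^2 - 2*z^2) dy ∧ dz.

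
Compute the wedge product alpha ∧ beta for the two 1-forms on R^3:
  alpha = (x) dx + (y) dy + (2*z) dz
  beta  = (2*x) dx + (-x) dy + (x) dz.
alpha ∧ beta = (-x*(x + 2*y)) dx ∧ dy + (x*(x - 4*z)) dx ∧ dz + (x*(y + 2*z)) dy ∧ dz

Distribute the wedge, using dx_i ∧ dx_j = -dx_j ∧ dx_i and dx_i ∧ dx_i = 0. For each pair (i, j) with i < j, the coefficient of dx_i ∧ dx_j in alpha ∧ beta is (alpha_i * beta_j - alpha_j * beta_i). Collecting: alpha ∧ beta = (-x*(x + 2*y)) dx ∧ dy + (x*(x - 4*z)) dx ∧ dz + (x*(y + 2*z)) dy ∧ dz.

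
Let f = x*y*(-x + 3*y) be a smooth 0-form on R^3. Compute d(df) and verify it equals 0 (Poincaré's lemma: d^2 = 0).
d(df) = 0

Step 1: df = sum_i (∂f/∂x_i) dx_i = (y*(-2*x + 3*y)) dx + (x*(-x + 6*y)) dy + (0) dz.
Step 2: Apply d again. Using the 1-form formula, the coefficient of dx ∧ dy in d(df) is ∂^2 f/∂x ∂y - ∂^2 f/∂y ∂x = (-2*x + 6*y) - (-2*x + 6*y) = 0 (equality of mixed partials for smooth f).
Similarly for dx ∧ dz and dy ∧ dz — all coefficients vanish. So d(df) = 0.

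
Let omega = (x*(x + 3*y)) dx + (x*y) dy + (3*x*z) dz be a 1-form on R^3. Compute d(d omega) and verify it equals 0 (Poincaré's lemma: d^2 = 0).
d(d omega) = 0

Step 1: d omega = sum_{i<j} (∂f_j/∂x_i - ∂f_i/∂x_j) dx_i ∧ dx_j:
  coeff of dx ∧ dy: -3*x + y
  coeff of dx ∧ dz: 3*z
  coeff of dy ∧ dz: 0
Step 2: Apply d again to each 2-form coefficient. The only possible 3-form in R^3 is dx ∧ dy ∧ dz, with coefficient
  ∂(coeff of dy∧dz)/∂x - ∂(coeff of dx∧dz)/∂y + ∂(coeff of dx∧dy)/∂z
  = ∂/∂x (0) - ∂/∂y (3*z) + ∂/∂z (-3*x + y).
Each of these terms simplifies to sums of mixed partials that cancel in pairs. The result is 0 (by equality of mixed partials for smooth functions — Schwarz / Clairaut).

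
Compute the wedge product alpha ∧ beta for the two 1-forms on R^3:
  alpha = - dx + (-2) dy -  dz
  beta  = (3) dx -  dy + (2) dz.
alpha ∧ beta = (7) dx ∧ dy + (1) dx ∧ dz + (-5) dy ∧ dz

Distribute the wedge, using dx_i ∧ dx_j = -dx_j ∧ dx_i and dx_i ∧ dx_i = 0. For each pair (i, j) with i < j, the coefficient of dx_i ∧ dx_j in alpha ∧ beta is (alpha_i * beta_j - alpha_j * beta_i). Collecting: alpha ∧ beta = (7) dx ∧ dy + (1) dx ∧ dz + (-5) dy ∧ dz.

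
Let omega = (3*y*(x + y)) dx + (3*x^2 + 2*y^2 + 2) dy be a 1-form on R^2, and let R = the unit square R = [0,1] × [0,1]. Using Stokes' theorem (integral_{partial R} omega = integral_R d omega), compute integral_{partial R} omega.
integral_(partial R) omega = -3/2

Stokes: integral_partial_R omega = integral_R d omega with d omega = (∂Q/∂x - ∂P/∂y) dx ∧ dy.
  ∂Q/∂x = 6*x
  ∂P/∂y = 3*x + 6*y
  integrand = ∂Q/∂x - ∂P/∂y = 3*x - 6*y.
Integrating over R: integral_0^1 integral_0^1 (3*x - 6*y) dx dy = -3/2.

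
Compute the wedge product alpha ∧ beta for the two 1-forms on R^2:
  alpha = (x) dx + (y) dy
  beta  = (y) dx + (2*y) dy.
alpha ∧ beta = (y*(2*x - y)) dx ∧ dy

Distribute the wedge, using dx_i ∧ dx_j = -dx_j ∧ dx_i and dx_i ∧ dx_i = 0. For each pair (i, j) with i < j, the coefficient of dx_i ∧ dx_j in alpha ∧ beta is (alpha_i * beta_j - alpha_j * beta_i). Collecting: alpha ∧ beta = (y*(2*x - y)) dx ∧ dy.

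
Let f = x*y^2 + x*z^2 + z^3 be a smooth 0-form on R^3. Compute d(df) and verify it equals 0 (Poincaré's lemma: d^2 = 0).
d(df) = 0

Step 1: df = sum_i (∂f/∂x_i) dx_i = (y^2 + z^2) dx + (2*x*y) dy + (z*(2*x + 3*z)) dz.
Step 2: Apply d again. Using the 1-form formula, the coefficient of dx ∧ dy in d(df) is ∂^2 f/∂x ∂y - ∂^2 f/∂y ∂x = (2*y) - (2*y) = 0 (equality of mixed partials for smooth f).
Similarly for dx ∧ dz and dy ∧ dz — all coefficients vanish. So d(df) = 0.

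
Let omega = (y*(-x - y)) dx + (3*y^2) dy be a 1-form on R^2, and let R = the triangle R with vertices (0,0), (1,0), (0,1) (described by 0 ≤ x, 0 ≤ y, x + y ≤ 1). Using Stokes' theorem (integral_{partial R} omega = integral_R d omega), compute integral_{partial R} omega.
integral_(partial R) omega = 1/2

Stokes: integral_partial_R omega = integral_R d omega with d omega = (∂Q/∂x - ∂P/∂y) dx ∧ dy.
  ∂Q/∂x = 0
  ∂P/∂y = -x - 2*y
  integrand = ∂Q/∂x - ∂P/∂y = x + 2*y.
Integrating over R: integral_0^1 integral_0^{1-x} (x + 2*y) dy dx = 1/2.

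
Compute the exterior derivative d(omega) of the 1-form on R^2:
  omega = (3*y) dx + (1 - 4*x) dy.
d(omega) = (-7) dx ∧ dy

For a 1-form omega = sum_i f_i dx_i, the exterior derivative is
  d(omega) = sum_{i < j} (∂f_j/∂x_i - ∂f_i/∂x_j) dx_i ∧ dx_j.
  coefficient of dx ∧ dy: ∂f_2/∂x - ∂f_1/∂y = ∂(1 - 4*x)/∂x - ∂(3*y)/∂y = -7
Assembling: d(omega) = (-7) dx ∧ dy.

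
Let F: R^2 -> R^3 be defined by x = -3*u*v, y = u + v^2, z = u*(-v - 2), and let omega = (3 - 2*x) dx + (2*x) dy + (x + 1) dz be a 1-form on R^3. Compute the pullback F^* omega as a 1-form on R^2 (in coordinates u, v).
F^* omega = (-15*u*v^2 - 10*v - 2) du + (u*(-15*u*v - 12*v^2 - 10)) dv

Using F^*(f dg) = (f ∘ F) d(g ∘ F), substitute each coordinate x_i by F_i(u, v) in f_i, and replace dx_i by d F_i = (∂F_i/∂u) du + (∂F_i/∂v) dv.
  For the x component: f_1(F) = 6*u*v + 3; d F_1 = (-3*v) du + (-3*u) dv
  For the y component: f_2(F) = -6*u*v; d F_2 = (1) du + (2*v) dv
  For the z component: f_3(F) = -3*u*v + 1; d F_3 = (-v - 2) du + (-u) dv
Combining and collecting du, dv coefficients:
  coeff of du: -15*u*v^2 - 10*v - 2
  coeff of dv: u*(-15*u*v - 12*v^2 - 10)
F^* omega = (-15*u*v^2 - 10*v - 2) du + (u*(-15*u*v - 12*v^2 - 10)) dv.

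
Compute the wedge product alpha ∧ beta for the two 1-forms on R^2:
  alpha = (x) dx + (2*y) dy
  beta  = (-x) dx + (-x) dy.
alpha ∧ beta = (x*(-x + 2*y)) dx ∧ dy

Distribute the wedge, using dx_i ∧ dx_j = -dx_j ∧ dx_i and dx_i ∧ dx_i = 0. For each pair (i, j) with i < j, the coefficient of dx_i ∧ dx_j in alpha ∧ beta is (alpha_i * beta_j - alpha_j * beta_i). Collecting: alpha ∧ beta = (x*(-x + 2*y)) dx ∧ dy.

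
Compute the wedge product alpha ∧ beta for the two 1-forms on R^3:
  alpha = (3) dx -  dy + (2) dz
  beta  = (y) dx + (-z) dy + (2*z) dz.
alpha ∧ beta = (y - 3*z) dx ∧ dy + (-2*y + 6*z) dx ∧ dz

Distribute the wedge, using dx_i ∧ dx_j = -dx_j ∧ dx_i and dx_i ∧ dx_i = 0. For each pair (i, j) with i < j, the coefficient of dx_i ∧ dx_j in alpha ∧ beta is (alpha_i * beta_j - alpha_j * beta_i). Collecting: alpha ∧ beta = (y - 3*z) dx ∧ dy + (-2*y + 6*z) dx ∧ dz.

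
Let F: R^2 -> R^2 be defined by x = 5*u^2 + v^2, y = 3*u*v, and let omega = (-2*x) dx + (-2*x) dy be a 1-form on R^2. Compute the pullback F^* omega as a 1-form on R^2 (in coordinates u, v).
F^* omega = (-100*u^3 - 30*u^2*v - 20*u*v^2 - 6*v^3) du + (-30*u^3 - 20*u^2*v - 6*u*v^2 - 4*v^3) dv

Using F^*(f dg) = (f ∘ F) d(g ∘ F), substitute each coordinate x_i by F_i(u, v) in f_i, and replace dx_i by d F_i = (∂F_i/∂u) du + (∂F_i/∂v) dv.
  For the x component: f_1(F) = -10*u^2 - 2*v^2; d F_1 = (10*u) du + (2*v) dv
  For the y component: f_2(F) = -10*u^2 - 2*v^2; d F_2 = (3*v) du + (3*u) dv
Combining and collecting du, dv coefficients:
  coeff of du: -100*u^3 - 30*u^2*v - 20*u*v^2 - 6*v^3
  coeff of dv: -30*u^3 - 20*u^2*v - 6*u*v^2 - 4*v^3
F^* omega = (-100*u^3 - 30*u^2*v - 20*u*v^2 - 6*v^3) du + (-30*u^3 - 20*u^2*v - 6*u*v^2 - 4*v^3) dv.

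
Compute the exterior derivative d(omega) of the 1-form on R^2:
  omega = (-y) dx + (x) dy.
d(omega) = (2) dx ∧ dy

For a 1-form omega = sum_i f_i dx_i, the exterior derivative is
  d(omega) = sum_{i < j} (∂f_j/∂x_i - ∂f_i/∂x_j) dx_i ∧ dx_j.
  coefficient of dx ∧ dy: ∂f_2/∂x - ∂f_1/∂y = ∂(x)/∂x - ∂(-y)/∂y = 2
Assembling: d(omega) = (2) dx ∧ dy.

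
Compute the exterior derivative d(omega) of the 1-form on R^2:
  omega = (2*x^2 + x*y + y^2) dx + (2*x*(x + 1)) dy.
d(omega) = (3*x - 2*y + 2) dx ∧ dy

For a 1-form omega = sum_i f_i dx_i, the exterior derivative is
  d(omega) = sum_{i < j} (∂f_j/∂x_i - ∂f_i/∂x_j) dx_i ∧ dx_j.
  coefficient of dx ∧ dy: ∂f_2/∂x - ∂f_1/∂y = ∂(2*x*(x + 1))/∂x - ∂(2*x^2 + x*y + y^2)/∂y = 3*x - 2*y + 2
Assembling: d(omega) = (3*x - 2*y + 2) dx ∧ dy.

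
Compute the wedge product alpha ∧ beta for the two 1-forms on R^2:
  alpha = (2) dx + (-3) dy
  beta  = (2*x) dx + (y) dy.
alpha ∧ beta = (6*x + 2*y) dx ∧ dy

Distribute the wedge, using dx_i ∧ dx_j = -dx_j ∧ dx_i and dx_i ∧ dx_i = 0. For each pair (i, j) with i < j, the coefficient of dx_i ∧ dx_j in alpha ∧ beta is (alpha_i * beta_j - alpha_j * beta_i). Collecting: alpha ∧ beta = (6*x + 2*y) dx ∧ dy.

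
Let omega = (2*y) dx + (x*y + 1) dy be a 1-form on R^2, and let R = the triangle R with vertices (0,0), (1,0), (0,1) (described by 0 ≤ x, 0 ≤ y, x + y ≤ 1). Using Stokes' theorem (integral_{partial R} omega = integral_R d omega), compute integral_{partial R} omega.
integral_(partial R) omega = -5/6

Stokes: integral_partial_R omega = integral_R d omega with d omega = (∂Q/∂x - ∂P/∂y) dx ∧ dy.
  ∂Q/∂x = y
  ∂P/∂y = 2
  integrand = ∂Q/∂x - ∂P/∂y = y - 2.
Integrating over R: integral_0^1 integral_0^{1-x} (y - 2) dy dx = -5/6.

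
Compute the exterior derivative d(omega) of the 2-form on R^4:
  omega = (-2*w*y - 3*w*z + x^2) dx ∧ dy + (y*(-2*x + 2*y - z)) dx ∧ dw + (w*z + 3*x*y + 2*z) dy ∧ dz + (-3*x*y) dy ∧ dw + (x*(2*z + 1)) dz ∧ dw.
d(omega) = (-3*w + 3*y) dx ∧ dy ∧ dz + (2*x - 9*y - 2*z) dx ∧ dy ∧ dw + (y + 2*z + 1) dx ∧ dz ∧ dw + (z) dy ∧ dz ∧ dw

For a 2-form omega = sum_{i<j} g_{ij} dx_i ∧ dx_j, the exterior derivative is
  d(omega) = sum_{i<j} d(g_{ij}) ∧ dx_i ∧ dx_j = sum_{i<j, k} (∂g_{ij}/∂x_k) dx_k ∧ dx_i ∧ dx_j.
Expand each term, using dx_k ∧ dx_i ∧ dx_j = sgn(permutation) dx_{(a)} ∧ dx_{(b)} ∧ dx_{(c)} with (a < b < c) sorted:
  d(-2*w*y - 3*w*z + x^2) includes (∂/∂z)(-2*w*y - 3*w*z + x^2) dz = (-3*w) dz, which multiplied by dx ∧ dy gives (-3*w) dx ∧ dy ∧ dz
  d(-2*w*y - 3*w*z + x^2) includes (∂/∂w)(-2*w*y - 3*w*z + x^2) dw = (-2*y - 3*z) dw, which multiplied by dx ∧ dy gives (-2*y - 3*z) dx ∧ dy ∧ dw
  d(y*(-2*x + 2*y - z)) includes (∂/∂y)(y*(-2*x + 2*y - z)) dy = (-2*x + 4*y - z) dy, which multiplied by dx ∧ dw gives (2*x - 4*y + z) dx ∧ dy ∧ dw
  d(y*(-2*x + 2*y - z)) includes (∂/∂z)(y*(-2*x + 2*y - z)) dz = (-y) dz, which multiplied by dx ∧ dw gives (y) dx ∧ dz ∧ dw
  d(w*z + 3*x*y + 2*z) includes (∂/∂x)(w*z + 3*x*y + 2*z) dx = (3*y) dx, which multiplied by dy ∧ dz gives (3*y) dx ∧ dy ∧ dz
  d(w*z + 3*x*y + 2*z) includes (∂/∂w)(w*z + 3*x*y + 2*z) dw = (z) dw, which multiplied by dy ∧ dz gives (z) dy ∧ dz ∧ dw
  d(-3*x*y) includes (∂/∂x)(-3*x*y) dx = (-3*y) dx, which multiplied by dy ∧ dw gives (-3*y) dx ∧ dy ∧ dw
  d(x*(2*z + 1)) includes (∂/∂x)(x*(2*z + 1)) dx = (2*z + 1) dx, which multiplied by dz ∧ dw gives (2*z + 1) dx ∧ dz ∧ dw
Collecting like 3-forms: d(omega) = (-3*w + 3*y) dx ∧ dy ∧ dz + (2*x - 9*y - 2*z) dx ∧ dy ∧ dw + (y + 2*z + 1) dx ∧ dz ∧ dw + (z) dy ∧ dz ∧ dw.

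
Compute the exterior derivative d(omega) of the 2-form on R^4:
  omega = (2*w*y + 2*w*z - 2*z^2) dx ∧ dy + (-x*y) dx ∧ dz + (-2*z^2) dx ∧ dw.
d(omega) = (2*w + x - 4*z) dx ∧ dy ∧ dz + (2*y + 2*z) dx ∧ dy ∧ dw + (4*z) dx ∧ dz ∧ dw

For a 2-form omega = sum_{i<j} g_{ij} dx_i ∧ dx_j, the exterior derivative is
  d(omega) = sum_{i<j} d(g_{ij}) ∧ dx_i ∧ dx_j = sum_{i<j, k} (∂g_{ij}/∂x_k) dx_k ∧ dx_i ∧ dx_j.
Expand each term, using dx_k ∧ dx_i ∧ dx_j = sgn(permutation) dx_{(a)} ∧ dx_{(b)} ∧ dx_{(c)} with (a < b < c) sorted:
  d(2*w*y + 2*w*z - 2*z^2) includes (∂/∂z)(2*w*y + 2*w*z - 2*z^2) dz = (2*w - 4*z) dz, which multiplied by dx ∧ dy gives (2*w - 4*z) dx ∧ dy ∧ dz
  d(2*w*y + 2*w*z - 2*z^2) includes (∂/∂w)(2*w*y + 2*w*z - 2*z^2) dw = (2*y + 2*z) dw, which multiplied by dx ∧ dy gives (2*y + 2*z) dx ∧ dy ∧ dw
  d(-x*y) includes (∂/∂y)(-x*y) dy = (-x) dy, which multiplied by dx ∧ dz gives (x) dx ∧ dy ∧ dz
  d(-2*z^2) includes (∂/∂z)(-2*z^2) dz = (-4*z) dz, which multiplied by dx ∧ dw gives (4*z) dx ∧ dz ∧ dw
Collecting like 3-forms: d(omega) = (2*w + x - 4*z) dx ∧ dy ∧ dz + (2*y + 2*z) dx ∧ dy ∧ dw + (4*z) dx ∧ dz ∧ dw.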